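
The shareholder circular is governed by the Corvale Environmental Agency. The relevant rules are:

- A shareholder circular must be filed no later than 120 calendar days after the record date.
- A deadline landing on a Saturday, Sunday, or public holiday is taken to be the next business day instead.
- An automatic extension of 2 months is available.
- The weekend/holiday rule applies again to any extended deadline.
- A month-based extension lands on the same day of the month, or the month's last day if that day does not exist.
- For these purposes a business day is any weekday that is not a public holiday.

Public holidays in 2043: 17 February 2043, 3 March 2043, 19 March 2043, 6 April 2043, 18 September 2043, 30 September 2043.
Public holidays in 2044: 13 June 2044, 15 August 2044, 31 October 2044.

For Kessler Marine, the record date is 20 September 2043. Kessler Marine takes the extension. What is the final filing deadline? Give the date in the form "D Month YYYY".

18 March 2044

Trigger date 20 September 2043 + 120 calendar days = 18 January 2044.
18 January 2044 falls on a Monday, which is a business day, so no adjustment is needed.
Add 2 months to 18 January 2044: 18 March 2044.
18 March 2044 (Friday) is already a business day.
The final due date is 18 March 2044.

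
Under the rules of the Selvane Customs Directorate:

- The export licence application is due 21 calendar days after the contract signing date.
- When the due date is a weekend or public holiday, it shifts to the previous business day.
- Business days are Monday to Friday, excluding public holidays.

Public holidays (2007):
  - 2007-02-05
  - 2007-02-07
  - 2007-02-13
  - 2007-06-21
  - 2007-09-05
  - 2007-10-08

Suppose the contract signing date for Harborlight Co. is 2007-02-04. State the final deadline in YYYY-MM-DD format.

2007-02-23

Adding 21 calendar days to 2007-02-04 gives 2007-02-25.
Because 2007-02-25 is a Sunday, the deadline becomes 2007-02-23 (Friday).
So the filing is due 2007-02-23.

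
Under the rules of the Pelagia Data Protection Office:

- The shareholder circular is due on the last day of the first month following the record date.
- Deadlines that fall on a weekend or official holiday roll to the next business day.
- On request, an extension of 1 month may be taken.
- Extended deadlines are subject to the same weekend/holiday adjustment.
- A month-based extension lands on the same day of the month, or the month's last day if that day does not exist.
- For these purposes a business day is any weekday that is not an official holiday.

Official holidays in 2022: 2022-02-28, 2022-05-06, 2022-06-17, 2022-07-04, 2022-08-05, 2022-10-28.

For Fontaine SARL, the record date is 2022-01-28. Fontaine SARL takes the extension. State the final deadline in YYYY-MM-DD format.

1 month after 2022-01-28 is February 2022; that month ends on 2022-02-28.
2022-02-28 is a listed holiday, so it moves to the next business day, 2022-03-01 (Tuesday).
The 1 month extension carries 2022-03-01 to 2022-04-01.
2022-04-01 (Friday) is already a business day.
So the filing is due 2022-04-01.

2022-04-01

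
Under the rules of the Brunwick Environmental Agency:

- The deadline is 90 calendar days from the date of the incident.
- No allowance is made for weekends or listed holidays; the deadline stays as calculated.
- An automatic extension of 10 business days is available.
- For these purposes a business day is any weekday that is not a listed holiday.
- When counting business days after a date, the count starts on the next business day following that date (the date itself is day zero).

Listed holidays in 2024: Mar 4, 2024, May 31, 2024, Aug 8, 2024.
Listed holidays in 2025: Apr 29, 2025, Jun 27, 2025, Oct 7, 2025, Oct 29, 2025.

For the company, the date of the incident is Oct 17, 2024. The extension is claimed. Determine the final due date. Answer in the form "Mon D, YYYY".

Adding 90 calendar days to Oct 17, 2024 gives Jan 15, 2025.
No adjustment is made for weekends or holidays, so Jan 15, 2025 stands.
Counting 10 further business days from Jan 15, 2025 reaches Jan 29, 2025.
No adjustment is made for weekends or holidays, so Jan 29, 2025 stands.
Final deadline: Jan 29, 2025.

Jan 29, 2025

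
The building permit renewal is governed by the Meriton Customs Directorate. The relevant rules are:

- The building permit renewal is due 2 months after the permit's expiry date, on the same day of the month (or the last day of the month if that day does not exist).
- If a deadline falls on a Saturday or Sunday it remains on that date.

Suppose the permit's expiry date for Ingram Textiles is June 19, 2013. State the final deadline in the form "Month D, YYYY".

August 19, 2013

2 months after June 19, 2013, on the same day of the month, is August 19, 2013.
No adjustment is made for weekends or holidays, so August 19, 2013 stands.
Final deadline: August 19, 2013.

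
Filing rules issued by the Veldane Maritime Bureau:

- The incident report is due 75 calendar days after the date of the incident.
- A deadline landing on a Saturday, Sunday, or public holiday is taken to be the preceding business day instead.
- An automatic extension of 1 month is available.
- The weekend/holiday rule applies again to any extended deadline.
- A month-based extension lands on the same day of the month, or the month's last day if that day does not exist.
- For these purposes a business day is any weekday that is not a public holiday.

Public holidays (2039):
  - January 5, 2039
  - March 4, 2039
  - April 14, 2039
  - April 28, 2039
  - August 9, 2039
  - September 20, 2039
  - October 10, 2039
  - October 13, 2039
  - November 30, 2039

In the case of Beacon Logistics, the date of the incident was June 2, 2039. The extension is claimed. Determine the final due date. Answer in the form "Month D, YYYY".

Trigger date June 2, 2039 + 75 calendar days = August 16, 2039.
Since August 16, 2039 is a Tuesday and not a holiday, the date is unchanged.
Add 1 month to August 16, 2039: September 16, 2039.
Since September 16, 2039 is a Friday and not a holiday, the date is unchanged.
Deadline: September 16, 2039.

September 16, 2039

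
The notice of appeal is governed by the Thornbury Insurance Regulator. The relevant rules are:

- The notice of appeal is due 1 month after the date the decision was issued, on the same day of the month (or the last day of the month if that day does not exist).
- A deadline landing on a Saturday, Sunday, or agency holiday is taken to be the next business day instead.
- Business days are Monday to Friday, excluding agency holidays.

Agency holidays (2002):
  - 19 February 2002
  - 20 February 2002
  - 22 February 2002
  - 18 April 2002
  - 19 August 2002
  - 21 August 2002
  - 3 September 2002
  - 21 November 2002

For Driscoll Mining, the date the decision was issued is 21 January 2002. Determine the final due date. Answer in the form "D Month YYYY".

1 month after 21 January 2002, on the same day of the month, is 21 February 2002.
21 February 2002 (Thursday) is already a business day.
Deadline: 21 February 2002.

21 February 2002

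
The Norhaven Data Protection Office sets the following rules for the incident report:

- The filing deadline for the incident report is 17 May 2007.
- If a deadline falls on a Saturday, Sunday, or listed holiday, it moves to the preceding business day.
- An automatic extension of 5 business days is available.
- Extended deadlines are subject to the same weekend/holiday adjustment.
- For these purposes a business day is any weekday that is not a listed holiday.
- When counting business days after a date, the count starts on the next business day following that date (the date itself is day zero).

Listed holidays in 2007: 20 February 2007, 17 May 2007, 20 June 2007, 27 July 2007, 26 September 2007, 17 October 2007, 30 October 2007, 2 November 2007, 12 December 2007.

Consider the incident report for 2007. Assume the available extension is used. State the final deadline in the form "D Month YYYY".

Start from the fixed due date, 17 May 2007.
17 May 2007 is a listed holiday, so it moves to the preceding business day, 16 May 2007 (Wednesday).
The 5-business-day extension runs from 16 May 2007 to 24 May 2007.
Since 24 May 2007 is a Thursday and not a holiday, the date is unchanged.
So the filing is due 24 May 2007.

24 May 2007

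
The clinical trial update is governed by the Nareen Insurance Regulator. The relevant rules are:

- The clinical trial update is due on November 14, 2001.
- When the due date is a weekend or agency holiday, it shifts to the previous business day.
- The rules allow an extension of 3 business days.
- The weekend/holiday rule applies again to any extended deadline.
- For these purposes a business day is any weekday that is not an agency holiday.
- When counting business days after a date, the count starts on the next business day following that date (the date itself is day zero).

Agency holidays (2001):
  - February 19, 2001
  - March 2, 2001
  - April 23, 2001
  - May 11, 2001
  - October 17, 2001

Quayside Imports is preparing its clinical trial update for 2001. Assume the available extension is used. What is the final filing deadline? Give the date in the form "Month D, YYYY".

November 19, 2001

The stated deadline is November 14, 2001.
November 14, 2001 is a Wednesday and not a listed holiday, so it stands.
Counting 3 further business days from November 14, 2001 reaches November 19, 2001.
November 19, 2001 (Monday) is already a business day.
Deadline: November 19, 2001.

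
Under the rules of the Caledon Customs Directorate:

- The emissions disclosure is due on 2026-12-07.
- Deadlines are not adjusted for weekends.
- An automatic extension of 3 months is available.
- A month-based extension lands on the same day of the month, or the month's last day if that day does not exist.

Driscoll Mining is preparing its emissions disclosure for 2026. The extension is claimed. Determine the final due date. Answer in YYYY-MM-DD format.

The stated deadline is 2026-12-07.
No adjustment is made for weekends or holidays, so 2026-12-07 stands.
The 3 months extension carries 2026-12-07 to 2027-03-07.
2027-03-07 falls on a Sunday. The rules make no weekend/holiday allowance, so it remains 2027-03-07.
So the filing is due 2027-03-07.

2027-03-07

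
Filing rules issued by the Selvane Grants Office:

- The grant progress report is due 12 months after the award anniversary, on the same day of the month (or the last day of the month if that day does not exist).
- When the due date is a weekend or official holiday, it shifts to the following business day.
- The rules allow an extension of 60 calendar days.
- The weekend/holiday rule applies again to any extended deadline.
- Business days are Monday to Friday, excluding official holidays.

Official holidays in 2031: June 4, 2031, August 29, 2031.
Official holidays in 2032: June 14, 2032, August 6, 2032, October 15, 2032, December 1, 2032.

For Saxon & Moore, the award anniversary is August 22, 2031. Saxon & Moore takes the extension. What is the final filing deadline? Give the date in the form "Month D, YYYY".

12 months after August 22, 2031, on the same day of the month, is August 22, 2032.
August 22, 2032 is a Sunday, so it moves to the next business day, August 23, 2032 (Monday).
Applying the 60-calendar-day extension: August 23, 2032 + 60 days = October 22, 2032.
October 22, 2032 is a Friday and not a listed holiday, so it stands.
So the filing is due October 22, 2032.

October 22, 2032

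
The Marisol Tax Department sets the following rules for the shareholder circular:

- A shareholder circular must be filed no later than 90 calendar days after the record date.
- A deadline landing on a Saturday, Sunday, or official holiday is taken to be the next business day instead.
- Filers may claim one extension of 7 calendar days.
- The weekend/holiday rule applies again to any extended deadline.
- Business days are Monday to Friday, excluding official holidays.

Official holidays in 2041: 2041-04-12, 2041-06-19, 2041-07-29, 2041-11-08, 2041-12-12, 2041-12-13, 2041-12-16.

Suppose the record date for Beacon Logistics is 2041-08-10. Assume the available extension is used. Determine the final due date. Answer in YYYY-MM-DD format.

2041-11-18

Adding 90 calendar days to 2041-08-10 gives 2041-11-08.
2041-11-08 is a listed holiday, so it moves to the next business day, 2041-11-11 (Monday).
With the 7-day extension, 2041-11-11 becomes 2041-11-18.
2041-11-18 falls on a Monday, which is a business day, so no adjustment is needed.
The final due date is 2041-11-18.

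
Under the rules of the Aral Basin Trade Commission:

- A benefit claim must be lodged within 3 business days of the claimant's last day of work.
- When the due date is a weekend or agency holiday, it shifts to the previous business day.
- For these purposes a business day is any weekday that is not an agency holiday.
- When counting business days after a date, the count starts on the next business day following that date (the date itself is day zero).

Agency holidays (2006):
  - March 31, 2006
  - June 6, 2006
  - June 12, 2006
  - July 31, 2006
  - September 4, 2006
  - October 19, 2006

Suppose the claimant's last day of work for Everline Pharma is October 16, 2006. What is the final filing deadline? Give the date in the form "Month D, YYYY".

October 20, 2006

3 business days after October 16, 2006, excluding weekends and holidays, is October 20, 2006.
Since October 20, 2006 is a Friday and not a holiday, the date is unchanged.
The final due date is October 20, 2006.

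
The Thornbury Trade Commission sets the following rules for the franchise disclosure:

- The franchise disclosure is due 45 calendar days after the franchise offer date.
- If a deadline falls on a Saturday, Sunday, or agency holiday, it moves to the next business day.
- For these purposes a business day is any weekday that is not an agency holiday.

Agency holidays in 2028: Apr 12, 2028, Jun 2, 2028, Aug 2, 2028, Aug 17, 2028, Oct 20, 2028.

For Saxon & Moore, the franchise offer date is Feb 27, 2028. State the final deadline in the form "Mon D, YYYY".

Apr 13, 2028

Adding 45 calendar days to Feb 27, 2028 gives Apr 12, 2028.
Apr 12, 2028 falls on a listed holiday. Rolling to the next business day gives Apr 13, 2028, a Thursday.
Final deadline: Apr 13, 2028.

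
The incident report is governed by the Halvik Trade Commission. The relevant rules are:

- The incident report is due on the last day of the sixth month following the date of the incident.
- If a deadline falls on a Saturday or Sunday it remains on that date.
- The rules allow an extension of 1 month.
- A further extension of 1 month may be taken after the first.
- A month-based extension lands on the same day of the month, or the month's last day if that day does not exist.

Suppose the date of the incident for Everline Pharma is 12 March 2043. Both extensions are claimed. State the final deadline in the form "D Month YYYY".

30 November 2043

6 months after 12 March 2043 falls in September 2043; the last day of that month is 30 September 2043.
30 September 2043 falls on a Wednesday. The rules make no weekend/holiday allowance, so it remains 30 September 2043.
The 1 month extension carries 30 September 2043 to 30 October 2043.
30 October 2043 is a Friday; no weekend or holiday adjustment applies.
Applying the 1 month extension: 1 month after 30 October 2043 is 30 November 2043.
No adjustment is made for weekends or holidays, so 30 November 2043 stands.
The final due date is 30 November 2043.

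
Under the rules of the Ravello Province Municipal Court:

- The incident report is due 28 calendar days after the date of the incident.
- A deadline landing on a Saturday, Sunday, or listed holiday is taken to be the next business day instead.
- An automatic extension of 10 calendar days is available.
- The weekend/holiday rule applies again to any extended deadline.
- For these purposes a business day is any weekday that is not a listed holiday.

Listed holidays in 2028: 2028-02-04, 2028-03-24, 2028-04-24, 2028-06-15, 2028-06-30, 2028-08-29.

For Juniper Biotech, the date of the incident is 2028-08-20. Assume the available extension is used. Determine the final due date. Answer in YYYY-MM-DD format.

2028-09-28

Adding 28 calendar days to 2028-08-20 gives 2028-09-17.
2028-09-17 falls on a Sunday. Rolling to the next business day gives 2028-09-18, a Monday.
Add the 10 calendar-day extension to 2028-09-18: 2028-09-28.
2028-09-28 is a Thursday and not a listed holiday, so it stands.
Deadline: 2028-09-28.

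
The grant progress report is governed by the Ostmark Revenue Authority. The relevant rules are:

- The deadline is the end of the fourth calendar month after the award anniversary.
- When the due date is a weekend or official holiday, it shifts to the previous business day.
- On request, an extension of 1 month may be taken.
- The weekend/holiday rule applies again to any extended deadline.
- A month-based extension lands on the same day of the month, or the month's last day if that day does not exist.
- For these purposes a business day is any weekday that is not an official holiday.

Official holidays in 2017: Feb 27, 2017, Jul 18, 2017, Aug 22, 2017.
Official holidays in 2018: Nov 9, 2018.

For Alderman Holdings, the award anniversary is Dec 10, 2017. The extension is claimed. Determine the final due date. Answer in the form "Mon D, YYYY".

4 months after Dec 10, 2017 is April 2018; that month ends on Apr 30, 2018.
Apr 30, 2018 is a Monday and not a listed holiday, so it stands.
The 1 month extension carries Apr 30, 2018 to May 30, 2018.
May 30, 2018 falls on a Wednesday, which is a business day, so no adjustment is needed.
Final deadline: May 30, 2018.

May 30, 2018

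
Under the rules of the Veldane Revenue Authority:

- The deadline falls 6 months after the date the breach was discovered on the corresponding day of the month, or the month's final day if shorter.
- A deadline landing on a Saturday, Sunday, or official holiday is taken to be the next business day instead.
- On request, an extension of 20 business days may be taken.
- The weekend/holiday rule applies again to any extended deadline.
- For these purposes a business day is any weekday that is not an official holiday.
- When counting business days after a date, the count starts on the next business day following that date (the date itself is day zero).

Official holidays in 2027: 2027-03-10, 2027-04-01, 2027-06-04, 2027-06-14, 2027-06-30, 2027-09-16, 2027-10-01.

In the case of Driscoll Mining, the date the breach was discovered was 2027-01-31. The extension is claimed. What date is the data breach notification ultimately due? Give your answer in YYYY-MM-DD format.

2027-08-30

6 months from 2027-01-31 is 2027-07-31.
2027-07-31 is a Saturday; the next business day is 2027-08-02 (Monday).
Counting 20 further business days from 2027-08-02 reaches 2027-08-30.
2027-08-30 is a Monday and not a listed holiday, so it stands.
Final deadline: 2027-08-30.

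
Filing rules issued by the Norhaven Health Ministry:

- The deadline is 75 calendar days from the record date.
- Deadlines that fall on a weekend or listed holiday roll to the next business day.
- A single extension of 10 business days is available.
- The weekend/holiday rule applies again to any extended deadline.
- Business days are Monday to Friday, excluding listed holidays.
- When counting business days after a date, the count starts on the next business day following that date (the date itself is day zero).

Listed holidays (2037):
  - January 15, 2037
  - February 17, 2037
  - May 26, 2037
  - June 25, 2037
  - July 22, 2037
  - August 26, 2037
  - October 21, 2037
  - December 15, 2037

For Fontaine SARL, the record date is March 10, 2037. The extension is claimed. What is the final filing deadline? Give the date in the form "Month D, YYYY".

June 9, 2037

Trigger date March 10, 2037 + 75 calendar days = May 24, 2037.
May 24, 2037 is a Sunday, so it moves to the next business day, May 25, 2037 (Monday).
The 10-business-day extension runs from May 25, 2037 to June 9, 2037.
Since June 9, 2037 is a Tuesday and not a holiday, the date is unchanged.
The final due date is June 9, 2037.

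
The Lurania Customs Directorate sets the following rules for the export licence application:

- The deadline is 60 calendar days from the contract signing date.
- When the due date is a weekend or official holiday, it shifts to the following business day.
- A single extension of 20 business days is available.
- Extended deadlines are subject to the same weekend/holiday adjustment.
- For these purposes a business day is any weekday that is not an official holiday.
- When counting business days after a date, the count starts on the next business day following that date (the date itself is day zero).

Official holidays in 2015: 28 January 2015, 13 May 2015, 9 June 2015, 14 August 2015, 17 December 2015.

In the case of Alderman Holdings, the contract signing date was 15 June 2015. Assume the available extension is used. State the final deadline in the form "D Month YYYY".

14 September 2015

60 calendar days after 15 June 2015 is 14 August 2015.
14 August 2015 is a listed holiday, so it moves to the next business day, 17 August 2015 (Monday).
Counting 20 further business days from 17 August 2015 reaches 14 September 2015.
14 September 2015 is a Monday and not a listed holiday, so it stands.
Deadline: 14 September 2015.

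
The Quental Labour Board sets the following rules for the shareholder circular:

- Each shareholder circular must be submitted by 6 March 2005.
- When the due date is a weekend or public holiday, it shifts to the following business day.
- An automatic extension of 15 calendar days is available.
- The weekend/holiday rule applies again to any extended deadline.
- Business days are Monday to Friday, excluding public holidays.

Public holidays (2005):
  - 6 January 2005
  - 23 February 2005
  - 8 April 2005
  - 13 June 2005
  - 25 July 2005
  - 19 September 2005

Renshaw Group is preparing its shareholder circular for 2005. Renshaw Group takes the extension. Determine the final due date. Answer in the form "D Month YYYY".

The statutory due date is 6 March 2005.
Because 6 March 2005 is a Sunday, the deadline becomes 7 March 2005 (Monday).
Applying the 15-calendar-day extension: 7 March 2005 + 15 days = 22 March 2005.
22 March 2005 is a Tuesday and not a listed holiday, so it stands.
The final due date is 22 March 2005.

22 March 2005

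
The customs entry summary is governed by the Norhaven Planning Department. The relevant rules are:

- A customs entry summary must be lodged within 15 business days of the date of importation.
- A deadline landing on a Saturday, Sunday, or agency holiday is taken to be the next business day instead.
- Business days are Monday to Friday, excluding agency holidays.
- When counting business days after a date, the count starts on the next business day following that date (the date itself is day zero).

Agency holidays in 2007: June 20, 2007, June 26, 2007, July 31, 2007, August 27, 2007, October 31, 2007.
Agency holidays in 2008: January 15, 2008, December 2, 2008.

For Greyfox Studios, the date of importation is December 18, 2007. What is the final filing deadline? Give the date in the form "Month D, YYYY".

January 8, 2008

Counting 15 business days after December 18, 2007 (skipping weekends and listed holidays) reaches January 8, 2008.
January 8, 2008 is a Tuesday and not a listed holiday, so it stands.
The final due date is January 8, 2008.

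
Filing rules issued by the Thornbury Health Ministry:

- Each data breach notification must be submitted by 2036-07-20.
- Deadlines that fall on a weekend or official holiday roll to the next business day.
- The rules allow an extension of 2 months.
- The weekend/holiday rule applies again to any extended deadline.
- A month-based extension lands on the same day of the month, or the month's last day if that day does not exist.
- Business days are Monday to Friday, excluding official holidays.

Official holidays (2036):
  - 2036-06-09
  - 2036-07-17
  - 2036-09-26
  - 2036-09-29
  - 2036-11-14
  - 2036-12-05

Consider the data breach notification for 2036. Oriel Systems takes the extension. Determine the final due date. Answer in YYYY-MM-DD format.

The statutory due date is 2036-07-20.
2036-07-20 is a Sunday; the next business day is 2036-07-21 (Monday).
Add 2 months to 2036-07-21: 2036-09-21.
2036-09-21 is a Sunday, so it moves to the next business day, 2036-09-22 (Monday).
So the filing is due 2036-09-22.

2036-09-22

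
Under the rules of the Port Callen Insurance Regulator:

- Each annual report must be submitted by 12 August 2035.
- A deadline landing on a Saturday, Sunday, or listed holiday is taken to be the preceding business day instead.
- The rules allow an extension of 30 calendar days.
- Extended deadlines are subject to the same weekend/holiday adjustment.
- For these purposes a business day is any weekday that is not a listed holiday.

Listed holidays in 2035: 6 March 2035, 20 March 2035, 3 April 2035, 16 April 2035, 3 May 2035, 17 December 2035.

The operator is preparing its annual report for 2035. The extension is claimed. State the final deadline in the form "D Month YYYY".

Start from the fixed due date, 12 August 2035.
Because 12 August 2035 is a Sunday, the deadline becomes 10 August 2035 (Friday).
With the 30-day extension, 10 August 2035 becomes 9 September 2035.
Because 9 September 2035 is a Sunday, the deadline becomes 7 September 2035 (Friday).
The final due date is 7 September 2035.

7 September 2035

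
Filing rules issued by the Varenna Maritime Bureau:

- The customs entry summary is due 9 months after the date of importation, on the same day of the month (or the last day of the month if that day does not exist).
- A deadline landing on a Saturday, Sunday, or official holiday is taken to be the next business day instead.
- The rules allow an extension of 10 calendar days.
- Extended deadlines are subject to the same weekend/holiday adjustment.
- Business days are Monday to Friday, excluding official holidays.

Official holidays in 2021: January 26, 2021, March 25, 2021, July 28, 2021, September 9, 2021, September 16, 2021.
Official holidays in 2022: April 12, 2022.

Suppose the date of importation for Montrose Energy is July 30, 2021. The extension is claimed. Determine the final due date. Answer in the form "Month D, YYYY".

Moving 9 months forward from July 30, 2021 on the corresponding day gives April 30, 2022.
April 30, 2022 is a Saturday, so it moves to the next business day, May 2, 2022 (Monday).
Add the 10 calendar-day extension to May 2, 2022: May 12, 2022.
Since May 12, 2022 is a Thursday and not a holiday, the date is unchanged.
So the filing is due May 12, 2022.

May 12, 2022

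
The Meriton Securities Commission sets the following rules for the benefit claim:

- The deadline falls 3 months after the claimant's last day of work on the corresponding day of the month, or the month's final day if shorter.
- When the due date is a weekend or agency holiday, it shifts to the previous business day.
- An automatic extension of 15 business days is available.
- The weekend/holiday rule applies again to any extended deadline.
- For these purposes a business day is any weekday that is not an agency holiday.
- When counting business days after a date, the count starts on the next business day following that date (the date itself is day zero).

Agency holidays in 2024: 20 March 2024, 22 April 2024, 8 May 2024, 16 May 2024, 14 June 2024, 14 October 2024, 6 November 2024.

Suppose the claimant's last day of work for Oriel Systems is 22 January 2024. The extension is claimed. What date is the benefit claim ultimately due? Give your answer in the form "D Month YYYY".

Moving 3 months forward from 22 January 2024 on the corresponding day gives 22 April 2024.
22 April 2024 falls on a listed holiday. Rolling to the preceding business day gives 19 April 2024, a Friday.
Counting 15 further business days from 19 April 2024 reaches 14 May 2024.
14 May 2024 falls on a Tuesday, which is a business day, so no adjustment is needed.
The final due date is 14 May 2024.

14 May 2024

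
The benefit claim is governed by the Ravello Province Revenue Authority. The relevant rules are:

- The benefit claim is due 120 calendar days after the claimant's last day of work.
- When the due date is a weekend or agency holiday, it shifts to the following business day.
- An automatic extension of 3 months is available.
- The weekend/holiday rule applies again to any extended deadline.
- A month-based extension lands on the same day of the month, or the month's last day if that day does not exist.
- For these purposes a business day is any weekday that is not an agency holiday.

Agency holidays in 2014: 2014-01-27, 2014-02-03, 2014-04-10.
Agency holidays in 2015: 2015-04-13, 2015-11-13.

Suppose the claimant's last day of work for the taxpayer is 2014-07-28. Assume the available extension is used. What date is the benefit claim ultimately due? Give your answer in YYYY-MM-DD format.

2015-02-25

From 2014-07-28, 120 calendar days later is 2014-11-25.
2014-11-25 (Tuesday) is already a business day.
The 3 months extension carries 2014-11-25 to 2015-02-25.
2015-02-25 is a Wednesday and not a listed holiday, so it stands.
Deadline: 2015-02-25.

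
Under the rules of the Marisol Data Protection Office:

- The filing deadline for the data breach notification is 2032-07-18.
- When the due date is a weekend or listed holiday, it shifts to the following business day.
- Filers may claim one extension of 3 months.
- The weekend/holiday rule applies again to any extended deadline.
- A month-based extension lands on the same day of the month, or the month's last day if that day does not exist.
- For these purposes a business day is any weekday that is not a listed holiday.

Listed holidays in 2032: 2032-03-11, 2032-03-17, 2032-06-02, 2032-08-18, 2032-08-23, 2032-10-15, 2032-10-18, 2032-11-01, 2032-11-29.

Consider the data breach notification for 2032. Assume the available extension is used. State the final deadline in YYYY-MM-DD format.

2032-10-19

The statutory due date is 2032-07-18.
2032-07-18 is a Sunday; the next business day is 2032-07-19 (Monday).
Applying the 3 months extension: 3 months after 2032-07-19 is 2032-10-19.
2032-10-19 falls on a Tuesday, which is a business day, so no adjustment is needed.
Deadline: 2032-10-19.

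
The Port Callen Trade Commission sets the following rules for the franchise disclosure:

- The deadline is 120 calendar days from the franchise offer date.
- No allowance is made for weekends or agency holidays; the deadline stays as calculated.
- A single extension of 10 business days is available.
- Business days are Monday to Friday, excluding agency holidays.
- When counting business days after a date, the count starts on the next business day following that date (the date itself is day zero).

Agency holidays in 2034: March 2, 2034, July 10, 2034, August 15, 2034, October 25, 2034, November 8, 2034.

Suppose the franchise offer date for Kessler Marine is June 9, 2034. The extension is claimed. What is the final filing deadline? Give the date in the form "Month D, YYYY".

Adding 120 calendar days to June 9, 2034 gives October 7, 2034.
October 7, 2034 falls on a Saturday. The rules make no weekend/holiday allowance, so it remains October 7, 2034.
Applying the 10-business-day extension: 10 business days after October 7, 2034 is October 20, 2034.
October 20, 2034 is a Friday; no weekend or holiday adjustment applies.
So the filing is due October 20, 2034.

October 20, 2034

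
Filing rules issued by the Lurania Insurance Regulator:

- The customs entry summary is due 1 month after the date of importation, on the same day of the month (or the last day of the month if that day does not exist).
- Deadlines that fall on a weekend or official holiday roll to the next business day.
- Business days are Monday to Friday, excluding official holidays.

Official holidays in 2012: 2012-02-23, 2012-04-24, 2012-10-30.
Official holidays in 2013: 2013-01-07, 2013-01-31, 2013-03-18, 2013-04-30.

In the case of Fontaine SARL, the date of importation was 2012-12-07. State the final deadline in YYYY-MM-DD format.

2013-01-08

1 month from 2012-12-07 is 2013-01-07.
2013-01-07 is a listed holiday, so it moves to the next business day, 2013-01-08 (Tuesday).
Deadline: 2013-01-08.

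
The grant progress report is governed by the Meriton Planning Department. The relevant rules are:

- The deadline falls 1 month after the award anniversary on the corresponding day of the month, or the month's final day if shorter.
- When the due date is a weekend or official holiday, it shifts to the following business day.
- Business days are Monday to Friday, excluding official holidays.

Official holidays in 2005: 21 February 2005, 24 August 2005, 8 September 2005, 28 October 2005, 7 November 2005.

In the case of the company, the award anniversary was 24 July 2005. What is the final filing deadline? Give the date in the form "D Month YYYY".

1 month from 24 July 2005 is 24 August 2005.
Because 24 August 2005 is a listed holiday, the deadline becomes 25 August 2005 (Thursday).
The final due date is 25 August 2005.

25 August 2005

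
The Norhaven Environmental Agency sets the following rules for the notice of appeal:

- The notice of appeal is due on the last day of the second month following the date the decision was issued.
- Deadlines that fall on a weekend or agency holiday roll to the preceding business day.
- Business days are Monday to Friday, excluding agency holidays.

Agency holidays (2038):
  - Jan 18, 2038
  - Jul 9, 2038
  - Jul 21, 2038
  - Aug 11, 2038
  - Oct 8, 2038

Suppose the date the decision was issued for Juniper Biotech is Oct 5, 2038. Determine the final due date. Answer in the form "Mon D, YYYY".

Dec 31, 2038

2 months after Oct 5, 2038 is December 2038; that month ends on Dec 31, 2038.
Dec 31, 2038 is a Friday and not a listed holiday, so it stands.
So the filing is due Dec 31, 2038.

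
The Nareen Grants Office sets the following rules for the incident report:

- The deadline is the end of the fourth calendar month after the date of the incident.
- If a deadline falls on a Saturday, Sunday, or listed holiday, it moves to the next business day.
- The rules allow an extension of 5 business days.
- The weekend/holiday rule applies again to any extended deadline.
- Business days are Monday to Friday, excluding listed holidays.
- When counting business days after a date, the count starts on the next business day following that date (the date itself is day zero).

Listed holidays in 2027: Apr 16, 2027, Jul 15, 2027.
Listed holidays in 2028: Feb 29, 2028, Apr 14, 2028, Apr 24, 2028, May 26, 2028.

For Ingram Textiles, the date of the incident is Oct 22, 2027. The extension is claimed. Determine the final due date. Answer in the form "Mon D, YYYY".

Mar 8, 2028

4 months after Oct 22, 2027 is February 2028; that month ends on Feb 29, 2028.
Because Feb 29, 2028 is a listed holiday, the deadline becomes Mar 1, 2028 (Wednesday).
Applying the 5-business-day extension: 5 business days after Mar 1, 2028 is Mar 8, 2028.
Mar 8, 2028 falls on a Wednesday, which is a business day, so no adjustment is needed.
So the filing is due Mar 8, 2028.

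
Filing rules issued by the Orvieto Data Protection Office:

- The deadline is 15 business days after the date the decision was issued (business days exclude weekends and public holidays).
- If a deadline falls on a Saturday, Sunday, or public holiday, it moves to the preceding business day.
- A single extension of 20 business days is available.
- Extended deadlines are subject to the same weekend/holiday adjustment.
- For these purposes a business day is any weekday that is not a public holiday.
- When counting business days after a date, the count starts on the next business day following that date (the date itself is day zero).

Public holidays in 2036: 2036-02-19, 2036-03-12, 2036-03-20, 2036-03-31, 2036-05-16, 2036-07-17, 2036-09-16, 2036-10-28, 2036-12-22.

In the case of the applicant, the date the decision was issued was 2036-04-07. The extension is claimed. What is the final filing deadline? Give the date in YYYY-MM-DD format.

Starting the day after 2036-04-07 and counting 15 business days lands on 2036-04-28.
Since 2036-04-28 is a Monday and not a holiday, the date is unchanged.
Counting 20 further business days from 2036-04-28 reaches 2036-05-27.
2036-05-27 is a Tuesday and not a listed holiday, so it stands.
The final due date is 2036-05-27.

2036-05-27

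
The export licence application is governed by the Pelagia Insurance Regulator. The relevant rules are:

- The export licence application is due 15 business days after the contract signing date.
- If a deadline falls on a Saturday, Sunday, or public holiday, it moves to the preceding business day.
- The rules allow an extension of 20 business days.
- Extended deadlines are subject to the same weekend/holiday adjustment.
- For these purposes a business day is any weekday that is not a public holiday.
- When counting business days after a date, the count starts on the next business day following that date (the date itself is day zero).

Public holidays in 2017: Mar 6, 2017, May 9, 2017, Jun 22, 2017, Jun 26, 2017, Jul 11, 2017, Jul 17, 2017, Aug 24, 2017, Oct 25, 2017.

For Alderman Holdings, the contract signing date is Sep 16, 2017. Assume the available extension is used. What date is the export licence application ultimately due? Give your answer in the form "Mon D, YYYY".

Counting 15 business days after Sep 16, 2017 (skipping weekends and listed holidays) reaches Oct 6, 2017.
Since Oct 6, 2017 is a Friday and not a holiday, the date is unchanged.
Counting 20 further business days from Oct 6, 2017 reaches Nov 6, 2017.
Since Nov 6, 2017 is a Monday and not a holiday, the date is unchanged.
Deadline: Nov 6, 2017.

Nov 6, 2017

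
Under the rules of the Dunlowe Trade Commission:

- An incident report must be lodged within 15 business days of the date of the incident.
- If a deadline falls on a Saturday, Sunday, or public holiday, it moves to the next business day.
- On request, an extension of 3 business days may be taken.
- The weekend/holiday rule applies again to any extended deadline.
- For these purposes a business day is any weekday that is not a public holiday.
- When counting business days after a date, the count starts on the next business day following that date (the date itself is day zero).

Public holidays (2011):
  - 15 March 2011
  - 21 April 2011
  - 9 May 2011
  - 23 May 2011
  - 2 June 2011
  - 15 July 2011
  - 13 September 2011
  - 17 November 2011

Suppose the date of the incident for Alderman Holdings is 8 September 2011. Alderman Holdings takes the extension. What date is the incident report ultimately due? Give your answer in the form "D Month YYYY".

5 October 2011

Counting 15 business days after 8 September 2011 (skipping weekends and listed holidays) reaches 30 September 2011.
30 September 2011 falls on a Friday, which is a business day, so no adjustment is needed.
Applying the 3-business-day extension: 3 business days after 30 September 2011 is 5 October 2011.
5 October 2011 is a Wednesday and not a listed holiday, so it stands.
Final deadline: 5 October 2011.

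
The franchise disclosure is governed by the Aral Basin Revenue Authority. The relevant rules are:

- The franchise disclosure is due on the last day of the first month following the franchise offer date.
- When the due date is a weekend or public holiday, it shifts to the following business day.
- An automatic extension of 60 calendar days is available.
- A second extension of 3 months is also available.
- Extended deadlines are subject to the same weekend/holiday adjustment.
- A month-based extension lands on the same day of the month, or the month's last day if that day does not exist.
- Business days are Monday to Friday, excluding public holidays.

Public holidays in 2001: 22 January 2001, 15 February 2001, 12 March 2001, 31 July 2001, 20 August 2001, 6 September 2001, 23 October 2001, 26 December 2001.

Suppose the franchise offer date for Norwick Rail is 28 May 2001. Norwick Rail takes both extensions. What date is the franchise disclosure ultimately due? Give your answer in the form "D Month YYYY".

30 November 2001

The first month after 28 May 2001 is June 2001, whose last day is 30 June 2001.
Because 30 June 2001 is a Saturday, the deadline becomes 2 July 2001 (Monday).
Applying the 60-calendar-day extension: 2 July 2001 + 60 days = 31 August 2001.
31 August 2001 (Friday) is already a business day.
Add 3 months to 31 August 2001: 30 November 2001 (day 31 does not exist in November, so the month's last day is used).
30 November 2001 (Friday) is already a business day.
The final due date is 30 November 2001.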